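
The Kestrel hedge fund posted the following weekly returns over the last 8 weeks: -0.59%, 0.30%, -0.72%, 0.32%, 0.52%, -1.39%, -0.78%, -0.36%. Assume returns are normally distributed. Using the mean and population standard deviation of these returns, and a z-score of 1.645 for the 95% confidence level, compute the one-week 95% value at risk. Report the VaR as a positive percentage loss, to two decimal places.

Mean return r̄ = -2.700 / 8 = -0.3375%
Population std dev = √[3.0882 / 8] = 0.6213%
VaR = −(r̄ − z·σ) = −(-0.3375 − 1.645 × 0.6213) = −(-1.3595) = 1.3595%

1.36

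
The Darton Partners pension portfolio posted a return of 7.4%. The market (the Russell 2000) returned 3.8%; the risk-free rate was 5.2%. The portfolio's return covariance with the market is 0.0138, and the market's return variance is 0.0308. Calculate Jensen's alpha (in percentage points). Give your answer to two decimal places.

β = Cov / Var = 0.0138 / 0.0308 = 0.4481
E[R] = Rf + β(Rm − Rf) = 5.2% + 0.4481 × (3.8% − 5.2%) = 4.5727%
α = Rp − E[R] = 7.4% − 4.5727% = 2.8273

2.83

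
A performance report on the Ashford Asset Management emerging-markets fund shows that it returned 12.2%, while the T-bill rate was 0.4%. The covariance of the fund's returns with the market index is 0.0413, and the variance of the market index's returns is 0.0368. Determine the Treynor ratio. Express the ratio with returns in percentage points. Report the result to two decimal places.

β = Cov / Var = 0.0413 / 0.0368 = 1.1223
Treynor = (Rp − Rf) / β = (12.2% − 0.4%) / 1.1223 = 11.80 / 1.1223 = 10.5141

10.51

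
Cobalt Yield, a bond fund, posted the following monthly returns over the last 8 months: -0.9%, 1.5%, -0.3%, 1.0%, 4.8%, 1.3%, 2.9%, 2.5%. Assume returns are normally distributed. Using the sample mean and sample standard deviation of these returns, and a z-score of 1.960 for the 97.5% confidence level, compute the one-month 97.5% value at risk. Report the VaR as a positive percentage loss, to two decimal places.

1.96

r̄ = (-0.9 + 1.5 − 0.3 + 1 + 4.8 + 1.3 + 2.9 + 2.5) / 8 = 1.6000%
Σ(r − r̄)² = (-0.9 − 1.6000)² + (1.5 − 1.6000)² + … = 23.0600
σ = √[23.0600 / 7] = 1.8150%
VaR = −(r̄ − z·σ) = −(1.6000 − 1.960 × 1.8150) = −(-1.9574) = 1.9574%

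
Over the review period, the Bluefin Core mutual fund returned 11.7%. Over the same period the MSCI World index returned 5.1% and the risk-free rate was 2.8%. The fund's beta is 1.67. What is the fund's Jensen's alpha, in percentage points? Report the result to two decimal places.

5.06

CAPM expected return = Rf + β(Rm − Rf) = 2.8% + 1.67 × (5.1% − 2.8%) = 2.8 + 1.67 × 2.30 = 6.6410%
Jensen's α = Rp − E[R] = 11.7% − 6.6410% = 5.0590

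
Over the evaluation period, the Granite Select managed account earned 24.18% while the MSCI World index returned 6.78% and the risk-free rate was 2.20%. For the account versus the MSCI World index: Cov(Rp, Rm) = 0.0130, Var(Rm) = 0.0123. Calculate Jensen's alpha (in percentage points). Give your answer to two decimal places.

17.14

β = Cov / Var = 0.0130 / 0.0123 = 1.0569
E[R] = Rf + β(Rm − Rf) = 2.20% + 1.0569 × (6.78% − 2.20%) = 7.0406%
α = Rp − E[R] = 24.18% − 7.0406% = 17.1394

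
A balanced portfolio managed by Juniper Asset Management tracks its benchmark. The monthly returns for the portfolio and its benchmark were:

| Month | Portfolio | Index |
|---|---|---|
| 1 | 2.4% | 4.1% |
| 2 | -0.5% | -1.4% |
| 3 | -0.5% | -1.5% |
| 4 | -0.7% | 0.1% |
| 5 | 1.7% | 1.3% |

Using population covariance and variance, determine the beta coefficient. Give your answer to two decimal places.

0.57

r̄p = 0.4800%,  r̄m = 0.5200%
Cov = Σ(rp − r̄p)(rm − r̄m) / 5 = 2.4364
Var(rm) = Σ(rm − r̄m)² / 5 = 4.2736
β = Cov / Var = 2.4364 / 4.2736 = 0.5701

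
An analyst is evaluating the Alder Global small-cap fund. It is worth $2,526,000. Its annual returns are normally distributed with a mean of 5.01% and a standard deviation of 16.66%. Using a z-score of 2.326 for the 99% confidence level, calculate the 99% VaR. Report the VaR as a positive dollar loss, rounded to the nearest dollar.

Return at the 99% tail: μ − z·σ = 5.01% − 2.326 × 16.66% = 5.01 − 38.75116 = -33.74116%
VaR = −(-33.74116%) × $2,526,000 = 33.74116% × $2,526,000 = $852,302

$852,302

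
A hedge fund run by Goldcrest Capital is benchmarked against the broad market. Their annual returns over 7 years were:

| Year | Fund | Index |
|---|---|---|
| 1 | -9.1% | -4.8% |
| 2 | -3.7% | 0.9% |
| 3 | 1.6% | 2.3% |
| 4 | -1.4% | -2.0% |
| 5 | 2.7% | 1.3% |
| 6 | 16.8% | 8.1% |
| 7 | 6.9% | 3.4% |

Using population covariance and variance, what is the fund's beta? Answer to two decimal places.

r̄p = 1.9714%,  r̄m = 1.3143%
Cov = Σ(rp − r̄p)(rm − r̄m) / 7 = 27.3918
Var(rm) = Σ(rm − r̄m)² / 7 = 14.2727
β = Cov / Var = 27.3918 / 14.2727 = 1.9192

1.92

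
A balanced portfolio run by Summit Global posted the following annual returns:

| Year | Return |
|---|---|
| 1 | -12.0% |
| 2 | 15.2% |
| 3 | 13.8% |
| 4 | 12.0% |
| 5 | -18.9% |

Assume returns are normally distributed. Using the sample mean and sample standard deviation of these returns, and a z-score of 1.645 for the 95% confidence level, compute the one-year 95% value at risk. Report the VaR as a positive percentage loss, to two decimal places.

Mean return r̄ = 10.10 / 5 = 2.0200%
Sample std dev = √[1046.2880 / 4] = 16.1732%
VaR = −(r̄ − z·σ) = −(2.0200 − 1.645 × 16.1732) = −(-24.5849) = 24.5849%

24.58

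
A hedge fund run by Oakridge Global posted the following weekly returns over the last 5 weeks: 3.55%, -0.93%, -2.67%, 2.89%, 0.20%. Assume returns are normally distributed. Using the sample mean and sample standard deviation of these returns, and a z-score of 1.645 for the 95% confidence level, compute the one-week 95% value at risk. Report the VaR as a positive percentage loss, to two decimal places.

r̄ = (3.55 − 0.93 − 2.67 + 2.89 + 0.2) / 5 = 0.6080%
Sample std dev = √[27.1401 / 4] = 2.6048%
VaR = −(r̄ − z·σ) = −(0.6080 − 1.645 × 2.6048) = −(-3.6769) = 3.6769%

3.68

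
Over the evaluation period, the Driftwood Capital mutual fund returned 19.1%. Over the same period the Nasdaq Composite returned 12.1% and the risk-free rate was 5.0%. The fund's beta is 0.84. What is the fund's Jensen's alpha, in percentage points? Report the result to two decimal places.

8.14

CAPM expected return = Rf + β(Rm − Rf) = 5.0% + 0.84 × (12.1% − 5.0%) = 5 + 0.84 × 7.10 = 10.9640%
Jensen's α = Rp − E[R] = 19.1% − 10.9640% = 8.1360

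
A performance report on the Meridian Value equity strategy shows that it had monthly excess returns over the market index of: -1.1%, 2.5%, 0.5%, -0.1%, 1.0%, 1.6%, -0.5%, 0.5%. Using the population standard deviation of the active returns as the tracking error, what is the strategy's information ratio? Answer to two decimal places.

0.51

Mean return r̄ = 4.40 / 8 = 0.5500%
Σ(r − r̄)² = 9.3600; population σ = √(9.3600/8) = 1.0817%
IR = r̄ / tracking error = 0.5500 / 1.0817 = 0.5085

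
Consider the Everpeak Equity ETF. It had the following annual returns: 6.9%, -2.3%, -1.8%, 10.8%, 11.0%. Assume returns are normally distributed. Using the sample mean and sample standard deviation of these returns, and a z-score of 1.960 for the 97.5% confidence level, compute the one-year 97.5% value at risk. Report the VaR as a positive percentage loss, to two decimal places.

r̄ = (6.9 − 2.3 − 1.8 + 10.8 + 11) / 5 = 4.9200%
Σ(r − r̄)² = (6.9 − 4.9200)² + (-2.3 − 4.9200)² + … = 172.7480
sample σ = √(172.7480 / 4) = √43.1870 = 6.5717%
VaR = −(r̄ − z·σ) = −(4.9200 − 1.960 × 6.5717) = −(-7.9605) = 7.9605%

7.96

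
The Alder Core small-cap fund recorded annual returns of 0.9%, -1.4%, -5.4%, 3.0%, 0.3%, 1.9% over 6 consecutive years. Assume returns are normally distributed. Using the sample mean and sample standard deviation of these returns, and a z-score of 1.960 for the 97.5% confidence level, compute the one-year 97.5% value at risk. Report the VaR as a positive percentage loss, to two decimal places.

μ = (0.9 − 1.4 − 5.4 + 3 + 0.3 + 1.9) / 6 = -0.70 / 6 = -0.1167%
Σ(r − μ)² = (0.9 − (-0.1167))² + (-1.4 − (-0.1167))² + … = 44.5483
σ = √[44.5483 / 5] = 2.9849%
VaR = −(μ − z·σ) = −(-0.1167 − 1.960 × 2.9849) = −(-5.9671) = 5.9671%

5.97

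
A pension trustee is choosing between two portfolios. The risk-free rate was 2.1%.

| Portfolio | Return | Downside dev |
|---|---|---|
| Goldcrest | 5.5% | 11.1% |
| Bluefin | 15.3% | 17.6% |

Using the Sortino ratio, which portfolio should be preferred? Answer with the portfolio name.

Bluefin

Goldcrest: Sortino ratio = (5.5% − 2.1%) / 11.1% = 0.306
Bluefin: Sortino ratio = (15.3% − 2.1%) / 17.6% = 0.750
Highest: Bluefin (0.750).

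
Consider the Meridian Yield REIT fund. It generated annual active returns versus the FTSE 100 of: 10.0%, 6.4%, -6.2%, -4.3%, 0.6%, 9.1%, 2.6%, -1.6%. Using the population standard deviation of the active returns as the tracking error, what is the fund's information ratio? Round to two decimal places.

0.37

r̄ = (10 + 6.4 − 6.2 − 4.3 + 0.6 + 9.1 + 2.6 − 1.6) / 8 = 16.60 / 8 = 2.0750%
Population σ = √[Σ(r − r̄)² / 8] = √[255.9350 / 8] = √31.9919 = 5.6561%
IR = r̄ / tracking error = 2.0750 / 5.6561 = 0.3669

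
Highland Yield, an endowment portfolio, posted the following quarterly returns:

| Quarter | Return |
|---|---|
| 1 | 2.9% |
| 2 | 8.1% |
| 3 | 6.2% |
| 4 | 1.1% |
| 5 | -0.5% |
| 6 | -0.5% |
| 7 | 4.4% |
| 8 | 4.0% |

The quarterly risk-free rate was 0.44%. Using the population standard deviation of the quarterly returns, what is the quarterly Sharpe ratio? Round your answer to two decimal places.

r̄ = (2.9 + 8.1 + 6.2 + 1.1 − 0.5 − 0.5 + 4.4 + 4) / 8 = 3.2125%
Population σ = √[Σ(r − r̄)² / 8] = √[66.9688 / 8] = √8.3711 = 2.8933%
Sharpe = (r̄ − rf) / σ = (3.2125 − 0.44) / 2.8933 = 2.7725 / 2.8933 = 0.9582

0.96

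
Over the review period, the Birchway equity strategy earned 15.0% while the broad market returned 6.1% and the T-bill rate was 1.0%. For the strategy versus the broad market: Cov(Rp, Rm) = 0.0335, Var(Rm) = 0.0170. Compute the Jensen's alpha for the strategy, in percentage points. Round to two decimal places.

3.95

β = Cov / Var = 0.0335 / 0.0170 = 1.9706
E[R] = Rf + β(Rm − Rf) = 1.0% + 1.9706 × (6.1% − 1.0%) = 11.0501%
α = Rp − E[R] = 15.0% − 11.0501% = 3.9499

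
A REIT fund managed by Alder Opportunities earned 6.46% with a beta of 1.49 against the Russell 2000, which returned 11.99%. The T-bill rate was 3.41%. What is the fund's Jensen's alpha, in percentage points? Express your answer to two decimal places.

-9.73

CAPM expected return = Rf + β(Rm − Rf) = 3.41% + 1.49 × (11.99% − 3.41%) = 3.41 + 1.49 × 8.58 = 16.1942%
Jensen's α = Rp − E[R] = 6.46% − 16.1942% = -9.7342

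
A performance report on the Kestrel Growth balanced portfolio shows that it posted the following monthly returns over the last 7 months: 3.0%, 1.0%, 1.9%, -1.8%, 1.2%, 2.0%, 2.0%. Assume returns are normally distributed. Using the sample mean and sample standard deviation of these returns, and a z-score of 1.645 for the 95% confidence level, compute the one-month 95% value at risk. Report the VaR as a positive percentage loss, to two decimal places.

r̄ = (3 + 1 + 1.9 − 1.8 + 1.2 + 2 + 2) / 7 = 1.3286%
Σ(r − r̄)² = (3 − 1.3286)² + (1 − 1.3286)² + … = 13.9343
σ = √[13.9343 / 6] = 1.5239%
VaR = −(r̄ − z·σ) = −(1.3286 − 1.645 × 1.5239) = −(-1.1782) = 1.1782%

1.18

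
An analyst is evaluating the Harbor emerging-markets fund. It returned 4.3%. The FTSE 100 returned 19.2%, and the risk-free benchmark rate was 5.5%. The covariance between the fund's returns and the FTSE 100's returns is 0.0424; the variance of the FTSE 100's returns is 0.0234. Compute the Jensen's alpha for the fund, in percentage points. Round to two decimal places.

β = Cov / Var = 0.0424 / 0.0234 = 1.8120
E[R] = Rf + β(Rm − Rf) = 5.5% + 1.8120 × (19.2% − 5.5%) = 30.3244%
α = Rp − E[R] = 4.3% − 30.3244% = -26.0244

-26.02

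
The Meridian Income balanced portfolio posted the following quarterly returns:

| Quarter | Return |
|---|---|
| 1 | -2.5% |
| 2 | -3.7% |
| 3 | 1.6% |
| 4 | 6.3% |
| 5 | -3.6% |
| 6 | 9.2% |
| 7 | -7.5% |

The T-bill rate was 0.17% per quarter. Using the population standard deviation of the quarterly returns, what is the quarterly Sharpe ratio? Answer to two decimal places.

-0.04

r̄ = (-2.5 − 3.7 + 1.6 + 6.3 − 3.6 + 9.2 − 7.5) / 7 = -0.20 / 7 = -0.0286%
Population σ = √[Σ(r − r̄)² / 7] = √[216.0343 / 7] = √30.8620 = 5.5554%
Sharpe = (r̄ − rf) / σ = (-0.0286 − 0.17) / 5.5554 = -0.1986 / 5.5554 = -0.0357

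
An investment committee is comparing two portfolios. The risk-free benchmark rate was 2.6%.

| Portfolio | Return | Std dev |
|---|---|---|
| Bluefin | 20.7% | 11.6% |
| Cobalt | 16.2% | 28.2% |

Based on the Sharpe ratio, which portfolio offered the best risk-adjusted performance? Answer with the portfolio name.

Bluefin

Bluefin: Sharpe ratio = (20.7% − 2.6%) / 11.6% = 1.560
Cobalt: Sharpe ratio = (16.2% − 2.6%) / 28.2% = 0.482
Highest: Bluefin (1.560).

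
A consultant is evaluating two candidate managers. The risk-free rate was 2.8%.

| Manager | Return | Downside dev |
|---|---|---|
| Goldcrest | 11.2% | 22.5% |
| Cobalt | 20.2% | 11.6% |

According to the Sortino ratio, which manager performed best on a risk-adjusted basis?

Goldcrest: Sortino ratio = (11.2% − 2.8%) / 22.5% = 0.373
Cobalt: Sortino ratio = (20.2% − 2.8%) / 11.6% = 1.500
Highest: Cobalt (1.500).

Cobalt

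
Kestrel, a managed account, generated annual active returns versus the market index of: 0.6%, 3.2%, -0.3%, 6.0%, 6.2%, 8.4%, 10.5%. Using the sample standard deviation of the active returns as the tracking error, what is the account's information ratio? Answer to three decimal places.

r̄ = (0.6 + 3.2 − 0.3 + 6 + 6.2 + 8.4 + 10.5) / 7 = 34.60 / 7 = 4.9429%
Sample σ = √[Σ(r − r̄)² / 6] = √[94.9171 / 6] = √15.8195 = 3.9774%
IR = r̄ / tracking error = 4.9429 / 3.9774 = 1.2427

1.243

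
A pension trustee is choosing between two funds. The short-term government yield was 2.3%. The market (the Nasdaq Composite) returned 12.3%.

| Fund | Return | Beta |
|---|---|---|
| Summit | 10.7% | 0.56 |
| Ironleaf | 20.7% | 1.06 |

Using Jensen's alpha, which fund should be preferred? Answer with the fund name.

Ironleaf

Summit: α = 10.7% − [2.3% + 0.56 × (12.3% − 2.3%)] = 2.800
Ironleaf: α = 20.7% − [2.3% + 1.06 × (12.3% − 2.3%)] = 7.800
Highest: Ironleaf (7.800).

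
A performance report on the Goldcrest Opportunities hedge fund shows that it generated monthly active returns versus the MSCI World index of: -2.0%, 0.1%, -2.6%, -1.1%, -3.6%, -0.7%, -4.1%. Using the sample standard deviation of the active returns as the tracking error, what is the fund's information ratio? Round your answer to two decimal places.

r̄ = (-2 + 0.1 − 2.6 − 1.1 − 3.6 − 0.7 − 4.1) / 7 = -14.00 / 7 = -2.0000%
Sample σ = √[Σ(r − r̄)² / 6] = √[14.2400 / 6] = √2.3733 = 1.5406%
IR = r̄ / tracking error = -2.0000 / 1.5406 = -1.2982

-1.30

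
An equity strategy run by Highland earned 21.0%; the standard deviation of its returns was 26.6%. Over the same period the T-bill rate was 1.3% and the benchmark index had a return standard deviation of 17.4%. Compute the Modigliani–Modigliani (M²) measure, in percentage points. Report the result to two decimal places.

Sharpe = (Rp − Rf) / σp = (21.0% − 1.3%) / 26.6% = 0.7406
M² = Rf + Sharpe × σm = 1.3% + 0.7406 × 17.4% = 14.1864%

14.19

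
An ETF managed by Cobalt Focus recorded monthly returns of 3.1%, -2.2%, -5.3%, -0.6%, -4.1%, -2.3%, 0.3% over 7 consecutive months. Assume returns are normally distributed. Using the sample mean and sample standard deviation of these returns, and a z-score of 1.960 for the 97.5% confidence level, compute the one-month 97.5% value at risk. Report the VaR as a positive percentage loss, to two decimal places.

7.10

r̄ = (3.1 − 2.2 − 5.3 − 0.6 − 4.1 − 2.3 + 0.3) / 7 = -11.10 / 7 = -1.5857%
Σ(r − r̄)² = (3.1 − (-1.5857))² + (-2.2 − (-1.5857))² + (-5.3 − (-1.5857))² + … = 47.4886
sample σ = √(47.4886 / 6) = √7.9148 = 2.8133%
VaR = −(r̄ − z·σ) = −(-1.5857 − 1.960 × 2.8133) = −(-7.0998) = 7.0998%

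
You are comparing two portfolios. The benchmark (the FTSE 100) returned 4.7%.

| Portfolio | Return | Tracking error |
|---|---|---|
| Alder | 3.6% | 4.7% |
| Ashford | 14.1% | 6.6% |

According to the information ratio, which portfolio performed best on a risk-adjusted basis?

Alder: IR = (3.6% − 4.7%) / 4.7% = -0.234
Ashford: IR = (14.1% − 4.7%) / 6.6% = 1.424
Highest: Ashford (1.424).

Ashford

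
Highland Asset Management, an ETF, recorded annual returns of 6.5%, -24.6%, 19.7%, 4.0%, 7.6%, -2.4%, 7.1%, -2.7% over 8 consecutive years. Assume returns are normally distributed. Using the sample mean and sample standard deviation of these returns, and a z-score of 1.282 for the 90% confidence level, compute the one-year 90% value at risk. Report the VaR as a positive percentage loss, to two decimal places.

Mean return r̄ = 15.20 / 8 = 1.9000%
Σ(r − r̄)² = 1143.8400; sample σ = √(1143.8400/7) = 12.7830%
VaR = −(r̄ − z·σ) = −(1.9000 − 1.282 × 12.7830) = −(-14.4878) = 14.4878%

14.49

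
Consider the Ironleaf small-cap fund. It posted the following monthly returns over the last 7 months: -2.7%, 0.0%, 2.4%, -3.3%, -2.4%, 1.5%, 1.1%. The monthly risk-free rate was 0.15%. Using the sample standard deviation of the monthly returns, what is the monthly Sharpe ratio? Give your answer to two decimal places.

r̄ = (-2.7 + 0 + 2.4 − 3.3 − 2.4 + 1.5 + 1.1) / 7 = -0.4857%
Σ(r − r̄)² = 31.5086; sample σ = √(31.5086/6) = 2.2916%
Sharpe = (r̄ − rf) / σ = (-0.4857 − 0.15) / 2.2916 = -0.6357 / 2.2916 = -0.2774

-0.28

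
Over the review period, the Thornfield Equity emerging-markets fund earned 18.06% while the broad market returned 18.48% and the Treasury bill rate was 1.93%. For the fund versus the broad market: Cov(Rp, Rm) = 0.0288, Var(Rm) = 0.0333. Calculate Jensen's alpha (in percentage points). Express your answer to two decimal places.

1.82

β = Cov / Var = 0.0288 / 0.0333 = 0.8649
E[R] = Rf + β(Rm − Rf) = 1.93% + 0.8649 × (18.48% − 1.93%) = 16.2441%
α = Rp − E[R] = 18.06% − 16.2441% = 1.8159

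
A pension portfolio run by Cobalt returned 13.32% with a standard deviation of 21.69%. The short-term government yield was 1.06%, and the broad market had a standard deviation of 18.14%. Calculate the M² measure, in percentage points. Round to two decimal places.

Sharpe = (Rp − Rf) / σp = (13.32% − 1.06%) / 21.69% = 0.5652
M² = Rf + Sharpe × σm = 1.06% + 0.5652 × 18.14% = 11.3127%

11.31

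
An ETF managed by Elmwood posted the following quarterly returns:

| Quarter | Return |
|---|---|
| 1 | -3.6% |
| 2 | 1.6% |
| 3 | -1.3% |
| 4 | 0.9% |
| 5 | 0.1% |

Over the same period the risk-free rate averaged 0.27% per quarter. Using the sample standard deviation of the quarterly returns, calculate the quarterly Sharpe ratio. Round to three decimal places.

-0.354

r̄ = (-3.6 + 1.6 − 1.3 + 0.9 + 0.1) / 5 = -0.4600%
Σ(r − r̄)² = 16.9720; sample σ = √(16.9720/4) = 2.0599%
Sharpe = (r̄ − rf) / σ = (-0.4600 − 0.27) / 2.0599 = -0.7300 / 2.0599 = -0.3544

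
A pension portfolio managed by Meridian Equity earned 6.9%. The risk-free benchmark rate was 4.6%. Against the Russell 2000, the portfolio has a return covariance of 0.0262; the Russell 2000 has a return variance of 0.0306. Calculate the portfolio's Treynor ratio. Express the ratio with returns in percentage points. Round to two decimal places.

β = Cov / Var = 0.0262 / 0.0306 = 0.8562
Treynor = (Rp − Rf) / β = (6.9% − 4.6%) / 0.8562 = 2.30 / 0.8562 = 2.6863

2.69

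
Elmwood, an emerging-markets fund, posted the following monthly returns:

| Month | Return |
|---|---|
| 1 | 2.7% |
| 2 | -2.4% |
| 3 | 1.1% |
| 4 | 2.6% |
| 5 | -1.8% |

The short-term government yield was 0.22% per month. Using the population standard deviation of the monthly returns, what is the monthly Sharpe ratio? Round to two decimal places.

0.10

μ = (2.7 − 2.4 + 1.1 + 2.6 − 1.8) / 5 = 2.20 / 5 = 0.4400%
Σ(r − μ)² = 23.2920; population σ = √(23.2920/5) = 2.1583%
Sharpe = (μ − rf) / σ = (0.4400 − 0.22) / 2.1583 = 0.2200 / 2.1583 = 0.1019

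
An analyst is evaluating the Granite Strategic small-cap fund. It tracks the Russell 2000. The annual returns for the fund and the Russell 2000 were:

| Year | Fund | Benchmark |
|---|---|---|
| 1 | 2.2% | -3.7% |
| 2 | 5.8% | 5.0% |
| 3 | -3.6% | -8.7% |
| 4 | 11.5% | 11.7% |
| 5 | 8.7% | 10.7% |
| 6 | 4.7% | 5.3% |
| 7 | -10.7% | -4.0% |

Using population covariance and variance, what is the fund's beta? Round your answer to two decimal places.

0.82

r̄p = 2.6571%,  r̄m = 2.3286%
Cov = Σ(rp − r̄p)(rm − r̄m) / 7 = 43.4598
Var(rm) = Σ(rm − r̄m)² / 7 = 53.1278
β = Cov / Var = 43.4598 / 53.1278 = 0.8180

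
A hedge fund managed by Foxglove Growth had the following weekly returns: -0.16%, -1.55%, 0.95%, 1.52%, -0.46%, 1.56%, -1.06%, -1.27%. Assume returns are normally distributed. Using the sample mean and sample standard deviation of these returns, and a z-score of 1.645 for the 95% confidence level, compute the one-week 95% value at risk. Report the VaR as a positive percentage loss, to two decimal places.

2.12

Mean return r̄ = -0.470 / 8 = -0.0588%
Σ(r − r̄)² = (-0.16 − (-0.0588))² + (-1.55 − (-0.0588))² + … = 10.9951
sample σ = √(10.9951 / 7) = √1.5707 = 1.2533%
VaR = −(r̄ − z·σ) = −(-0.0588 − 1.645 × 1.2533) = −(-2.1205) = 2.1205%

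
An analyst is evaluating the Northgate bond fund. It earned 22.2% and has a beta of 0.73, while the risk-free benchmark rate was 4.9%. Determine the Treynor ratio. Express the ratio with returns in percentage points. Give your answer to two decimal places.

23.70

Treynor = (Rp − Rf) / β = (22.2% − 4.9%) / 0.73 = 17.30 / 0.73 = 23.6986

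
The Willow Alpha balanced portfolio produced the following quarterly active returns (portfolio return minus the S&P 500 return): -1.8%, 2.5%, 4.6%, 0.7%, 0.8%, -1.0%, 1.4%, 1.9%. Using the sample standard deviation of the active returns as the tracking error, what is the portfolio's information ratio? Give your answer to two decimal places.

0.57

μ = (-1.8 + 2.5 + 4.6 + 0.7 + 0.8 − 1 + 1.4 + 1.9) / 8 = 9.10 / 8 = 1.1375%
Σ(r − μ)² = (-1.8 − 1.1375)² + (2.5 − 1.1375)² + (4.6 − 1.1375)² + … = 27.9988
σ = √[27.9988 / 7] = 2.0000%
IR = μ / tracking error = 1.1375 / 2.0000 = 0.5688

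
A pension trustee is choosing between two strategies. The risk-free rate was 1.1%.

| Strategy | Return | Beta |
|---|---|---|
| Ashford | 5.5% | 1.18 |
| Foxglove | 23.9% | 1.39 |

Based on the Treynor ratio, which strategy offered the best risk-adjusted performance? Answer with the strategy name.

Foxglove

Ashford: Treynor = (5.5% − 1.1%) / 1.18 = 3.729
Foxglove: Treynor = (23.9% − 1.1%) / 1.39 = 16.403
Highest: Foxglove (16.403).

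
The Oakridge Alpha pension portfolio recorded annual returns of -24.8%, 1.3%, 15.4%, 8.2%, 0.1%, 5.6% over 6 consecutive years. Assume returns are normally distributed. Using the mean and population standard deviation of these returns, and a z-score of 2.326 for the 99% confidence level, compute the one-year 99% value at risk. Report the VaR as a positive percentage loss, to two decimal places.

r̄ = (-24.8 + 1.3 + 15.4 + 8.2 + 0.1 + 5.6) / 6 = 0.9667%
Population σ = √[Σ(r − r̄)² / 6] = √[946.8933 / 6] = √157.8156 = 12.5625%
VaR = −(r̄ − z·σ) = −(0.9667 − 2.326 × 12.5625) = −(-28.2537) = 28.2537%

28.25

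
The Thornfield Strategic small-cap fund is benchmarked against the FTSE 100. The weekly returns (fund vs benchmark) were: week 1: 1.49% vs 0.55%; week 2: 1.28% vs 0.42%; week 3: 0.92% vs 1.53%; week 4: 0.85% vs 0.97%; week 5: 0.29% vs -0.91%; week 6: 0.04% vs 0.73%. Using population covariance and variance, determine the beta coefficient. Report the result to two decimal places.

r̄p = 0.8117%,  r̄m = 0.5483%
Cov = Σ(rp − r̄p)(rm − r̄m) / 6 = 0.1140
Var(rm) = Σ(rm − r̄m)² / 6 = 0.5529
β = Cov / Var = 0.1140 / 0.5529 = 0.2062

0.21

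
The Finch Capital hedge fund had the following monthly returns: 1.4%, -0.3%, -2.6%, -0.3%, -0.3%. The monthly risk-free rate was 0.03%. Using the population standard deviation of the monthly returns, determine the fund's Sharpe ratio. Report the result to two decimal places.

Mean return r̄ = -2.10 / 5 = -0.4200%
Population σ = √[Σ(r − r̄)² / 5] = √[8.1080 / 5] = √1.6216 = 1.2734%
Sharpe = (r̄ − rf) / σ = (-0.4200 − 0.03) / 1.2734 = -0.4500 / 1.2734 = -0.3534

-0.35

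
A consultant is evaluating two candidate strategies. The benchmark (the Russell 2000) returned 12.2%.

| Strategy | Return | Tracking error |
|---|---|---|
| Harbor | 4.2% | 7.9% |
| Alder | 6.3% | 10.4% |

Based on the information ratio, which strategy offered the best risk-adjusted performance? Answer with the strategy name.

Alder

Harbor: IR = (4.2% − 12.2%) / 7.9% = -1.013
Alder: IR = (6.3% − 12.2%) / 10.4% = -0.567
Highest: Alder (-0.567).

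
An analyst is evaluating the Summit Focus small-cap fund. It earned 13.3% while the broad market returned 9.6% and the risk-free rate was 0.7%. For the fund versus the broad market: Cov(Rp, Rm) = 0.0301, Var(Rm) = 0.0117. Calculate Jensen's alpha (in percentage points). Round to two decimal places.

-10.30

β = Cov / Var = 0.0301 / 0.0117 = 2.5726
E[R] = Rf + β(Rm − Rf) = 0.7% + 2.5726 × (9.6% − 0.7%) = 23.5961%
α = Rp − E[R] = 13.3% − 23.5961% = -10.2961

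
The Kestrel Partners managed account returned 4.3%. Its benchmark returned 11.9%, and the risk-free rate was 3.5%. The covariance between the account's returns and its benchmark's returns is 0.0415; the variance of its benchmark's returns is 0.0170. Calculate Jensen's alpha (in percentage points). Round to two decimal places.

-19.71

β = Cov / Var = 0.0415 / 0.0170 = 2.4412
E[R] = Rf + β(Rm − Rf) = 3.5% + 2.4412 × (11.9% − 3.5%) = 24.0061%
α = Rp − E[R] = 4.3% − 24.0061% = -19.7061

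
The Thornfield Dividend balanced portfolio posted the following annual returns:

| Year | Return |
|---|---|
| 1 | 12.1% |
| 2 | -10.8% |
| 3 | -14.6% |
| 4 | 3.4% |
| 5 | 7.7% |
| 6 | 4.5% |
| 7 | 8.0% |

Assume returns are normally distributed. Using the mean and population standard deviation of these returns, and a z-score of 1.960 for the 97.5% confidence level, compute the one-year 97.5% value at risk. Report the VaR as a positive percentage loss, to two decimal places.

Mean return μ = 10.30 / 7 = 1.4714%
Σ(r − μ)² = (12.1 − 1.4714)² + (-10.8 − 1.4714)² + (-14.6 − 1.4714)² + … = 616.1543
population σ = √(616.1543 / 7) = √88.0220 = 9.3820%
VaR = −(μ − z·σ) = −(1.4714 − 1.960 × 9.3820) = −(-16.9173) = 16.9173%

16.92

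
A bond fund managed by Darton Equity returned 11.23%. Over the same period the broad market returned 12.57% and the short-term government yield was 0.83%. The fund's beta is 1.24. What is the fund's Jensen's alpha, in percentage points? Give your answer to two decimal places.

-4.16

CAPM expected return = Rf + β(Rm − Rf) = 0.83% + 1.24 × (12.57% − 0.83%) = 0.83 + 1.24 × 11.74 = 15.3876%
Jensen's α = Rp − E[R] = 11.23% − 15.3876% = -4.1576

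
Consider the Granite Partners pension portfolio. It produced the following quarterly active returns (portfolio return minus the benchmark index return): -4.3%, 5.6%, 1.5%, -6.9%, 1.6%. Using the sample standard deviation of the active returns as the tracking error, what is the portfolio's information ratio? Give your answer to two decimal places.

Mean return μ = -2.50 / 5 = -0.5000%
Sample std dev = √[101.0200 / 4] = 5.0254%
IR = μ / tracking error = -0.5000 / 5.0254 = -0.0995

-0.10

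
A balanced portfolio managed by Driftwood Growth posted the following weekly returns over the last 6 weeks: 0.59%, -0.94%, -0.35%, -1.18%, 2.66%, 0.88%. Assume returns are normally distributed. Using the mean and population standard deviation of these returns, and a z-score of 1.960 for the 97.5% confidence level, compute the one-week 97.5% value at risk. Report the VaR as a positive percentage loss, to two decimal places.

r̄ = (0.59 − 0.94 − 0.35 − 1.18 + 2.66 + 0.88) / 6 = 0.2767%
Population σ = √[Σ(r − r̄)² / 6] = √[10.1373 / 6] = √1.6896 = 1.2998%
VaR = −(r̄ − z·σ) = −(0.2767 − 1.960 × 1.2998) = −(-2.2709) = 2.2709%

2.27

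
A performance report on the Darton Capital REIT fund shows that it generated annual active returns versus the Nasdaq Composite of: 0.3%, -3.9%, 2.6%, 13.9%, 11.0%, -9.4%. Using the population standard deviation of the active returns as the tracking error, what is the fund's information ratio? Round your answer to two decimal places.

r̄ = (0.3 − 3.9 + 2.6 + 13.9 + 11 − 9.4) / 6 = 14.50 / 6 = 2.4167%
Population σ = √[Σ(r − r̄)² / 6] = √[389.5883 / 6] = √64.9314 = 8.0580%
IR = r̄ / tracking error = 2.4167 / 8.0580 = 0.2999

0.30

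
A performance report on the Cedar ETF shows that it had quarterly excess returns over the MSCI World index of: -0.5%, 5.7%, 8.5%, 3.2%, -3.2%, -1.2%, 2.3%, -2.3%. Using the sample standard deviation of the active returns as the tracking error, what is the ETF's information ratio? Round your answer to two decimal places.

0.38

μ = (-0.5 + 5.7 + 8.5 + 3.2 − 3.2 − 1.2 + 2.3 − 2.3) / 8 = 1.5625%
Sample σ = √[Σ(r − μ)² / 7] = √[117.9588 / 7] = √16.8513 = 4.1050%
IR = μ / tracking error = 1.5625 / 4.1050 = 0.3806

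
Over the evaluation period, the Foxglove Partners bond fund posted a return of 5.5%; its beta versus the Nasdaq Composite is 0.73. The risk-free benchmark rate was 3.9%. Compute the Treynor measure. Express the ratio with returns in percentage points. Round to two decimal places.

2.19

Treynor = (Rp − Rf) / β = (5.5% − 3.9%) / 0.73 = 1.60 / 0.73 = 2.1918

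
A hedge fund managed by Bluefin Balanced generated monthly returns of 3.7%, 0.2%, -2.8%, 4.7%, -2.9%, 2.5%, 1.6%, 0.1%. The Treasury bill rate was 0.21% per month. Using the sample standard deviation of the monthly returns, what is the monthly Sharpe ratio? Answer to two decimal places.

r̄ = (3.7 + 0.2 − 2.8 + 4.7 − 2.9 + 2.5 + 1.6 + 0.1) / 8 = 7.10 / 8 = 0.8875%
Sample std dev = √[54.5888 / 7] = 2.7926%
Sharpe = (r̄ − rf) / σ = (0.8875 − 0.21) / 2.7926 = 0.6775 / 2.7926 = 0.2426

0.24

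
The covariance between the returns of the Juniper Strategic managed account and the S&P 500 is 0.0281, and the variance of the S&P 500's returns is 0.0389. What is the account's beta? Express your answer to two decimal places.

β = Cov(Rp, Rm) / Var(Rm) = 0.0281 / 0.0389 = 0.7224

0.72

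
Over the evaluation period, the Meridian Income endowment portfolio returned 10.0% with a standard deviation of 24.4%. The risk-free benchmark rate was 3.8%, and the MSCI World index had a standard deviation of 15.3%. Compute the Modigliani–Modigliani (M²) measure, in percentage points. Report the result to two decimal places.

Sharpe = (Rp − Rf) / σp = (10.0% − 3.8%) / 24.4% = 0.2541
M² = Rf + Sharpe × σm = 3.8% + 0.2541 × 15.3% = 7.6877%

7.69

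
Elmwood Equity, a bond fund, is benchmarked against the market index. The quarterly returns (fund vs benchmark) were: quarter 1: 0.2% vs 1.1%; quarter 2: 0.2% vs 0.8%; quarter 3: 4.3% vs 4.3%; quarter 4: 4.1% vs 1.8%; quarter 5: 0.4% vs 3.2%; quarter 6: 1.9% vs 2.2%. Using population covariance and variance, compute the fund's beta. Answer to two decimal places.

r̄p = 1.8500%,  r̄m = 2.2333%
Cov = Σ(rp − r̄p)(rm − r̄m) / 6 = 1.1533
Var(rm) = Σ(rm − r̄m)² / 6 = 1.4556
β = Cov / Var = 1.1533 / 1.4556 = 0.7923

0.79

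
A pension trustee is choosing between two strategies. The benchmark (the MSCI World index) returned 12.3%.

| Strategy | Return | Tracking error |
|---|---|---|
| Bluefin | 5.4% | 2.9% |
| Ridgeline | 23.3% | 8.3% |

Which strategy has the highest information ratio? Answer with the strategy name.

Bluefin: IR = (5.4% − 12.3%) / 2.9% = -2.379
Ridgeline: IR = (23.3% − 12.3%) / 8.3% = 1.325
Highest: Ridgeline (1.325).

Ridgeline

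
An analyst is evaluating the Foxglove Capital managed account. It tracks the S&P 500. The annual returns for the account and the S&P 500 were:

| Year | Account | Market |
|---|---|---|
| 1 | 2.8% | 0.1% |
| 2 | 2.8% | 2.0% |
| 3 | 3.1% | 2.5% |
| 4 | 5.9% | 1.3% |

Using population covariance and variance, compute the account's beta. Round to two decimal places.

-0.07

r̄p = 3.6500%,  r̄m = 1.4750%
Cov = Σ(rp − r̄p)(rm − r̄m) / 4 = -0.0588
Var(rm) = Σ(rm − r̄m)² / 4 = 0.8119
β = Cov / Var = -0.0588 / 0.8119 = -0.0724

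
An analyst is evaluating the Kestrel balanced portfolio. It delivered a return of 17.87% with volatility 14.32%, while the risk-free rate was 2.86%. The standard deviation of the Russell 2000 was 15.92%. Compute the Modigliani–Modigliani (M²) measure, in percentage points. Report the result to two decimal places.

Sharpe = (Rp − Rf) / σp = (17.87% − 2.86%) / 14.32% = 1.0482
M² = Rf + Sharpe × σm = 2.86% + 1.0482 × 15.92% = 19.5473%

19.55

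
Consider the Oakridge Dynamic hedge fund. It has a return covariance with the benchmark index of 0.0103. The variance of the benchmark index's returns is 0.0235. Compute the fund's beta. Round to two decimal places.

0.44

β = Cov(Rp, Rm) / Var(Rm) = 0.0103 / 0.0235 = 0.4383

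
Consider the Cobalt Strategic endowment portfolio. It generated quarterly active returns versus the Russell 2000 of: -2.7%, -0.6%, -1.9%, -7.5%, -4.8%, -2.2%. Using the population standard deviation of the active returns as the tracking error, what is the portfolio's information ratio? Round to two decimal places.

r̄ = (-2.7 − 0.6 − 1.9 − 7.5 − 4.8 − 2.2) / 6 = -19.70 / 6 = -3.2833%
Σ(r − r̄)² = (-2.7 − (-3.2833))² + (-0.6 − (-3.2833))² + (-1.9 − (-3.2833))² + … = 30.7083
population σ = √(30.7083 / 6) = √5.1181 = 2.2623%
IR = r̄ / tracking error = -3.2833 / 2.2623 = -1.4513

-1.45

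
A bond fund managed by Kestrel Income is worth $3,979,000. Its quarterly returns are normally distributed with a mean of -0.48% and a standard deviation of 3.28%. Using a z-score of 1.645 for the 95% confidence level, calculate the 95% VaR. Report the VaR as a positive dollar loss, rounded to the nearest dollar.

Return at the 95% tail: μ − z·σ = -0.48% − 1.645 × 3.28% = -0.48 − 5.3956 = -5.8756%
VaR = −(-5.8756%) × $3,979,000 = 5.8756% × $3,979,000 = $233,790

$233,790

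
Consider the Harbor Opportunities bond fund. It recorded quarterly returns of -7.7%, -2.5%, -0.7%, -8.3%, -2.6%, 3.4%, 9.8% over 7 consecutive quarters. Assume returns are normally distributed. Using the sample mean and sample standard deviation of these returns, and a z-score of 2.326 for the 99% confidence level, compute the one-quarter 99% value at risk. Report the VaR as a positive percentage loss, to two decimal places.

μ = (-7.7 − 2.5 − 0.7 − 8.3 − 2.6 + 3.4 + 9.8) / 7 = -8.60 / 7 = -1.2286%
Σ(r − μ)² = 238.7143; sample σ = √(238.7143/6) = 6.3076%
VaR = −(μ − z·σ) = −(-1.2286 − 2.326 × 6.3076) = −(-15.9001) = 15.9001%

15.90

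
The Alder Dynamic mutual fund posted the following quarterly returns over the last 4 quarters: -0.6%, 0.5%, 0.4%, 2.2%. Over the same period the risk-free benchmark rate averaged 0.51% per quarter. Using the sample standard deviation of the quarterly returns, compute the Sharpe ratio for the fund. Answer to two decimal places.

0.10

Mean return r̄ = 2.50 / 4 = 0.6250%
Sample σ = √[Σ(r − r̄)² / 3] = √[4.0475 / 3] = √1.3492 = 1.1616%
Sharpe = (r̄ − rf) / σ = (0.6250 − 0.51) / 1.1616 = 0.1150 / 1.1616 = 0.0990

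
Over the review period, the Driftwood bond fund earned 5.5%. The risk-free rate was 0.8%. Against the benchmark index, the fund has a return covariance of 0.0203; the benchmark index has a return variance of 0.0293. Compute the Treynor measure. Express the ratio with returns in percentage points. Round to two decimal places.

6.78

β = Cov / Var = 0.0203 / 0.0293 = 0.6928
Treynor = (Rp − Rf) / β = (5.5% − 0.8%) / 0.6928 = 4.70 / 0.6928 = 6.7841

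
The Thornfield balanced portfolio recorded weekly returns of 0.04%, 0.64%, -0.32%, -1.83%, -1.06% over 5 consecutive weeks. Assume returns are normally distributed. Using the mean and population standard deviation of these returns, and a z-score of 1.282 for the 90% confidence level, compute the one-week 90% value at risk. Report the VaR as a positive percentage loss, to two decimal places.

Mean return μ = -2.530 / 5 = -0.5060%
Σ(r − μ)² = 3.7059; population σ = √(3.7059/5) = 0.8609%
VaR = −(μ − z·σ) = −(-0.5060 − 1.282 × 0.8609) = −(-1.6097) = 1.6097%

1.61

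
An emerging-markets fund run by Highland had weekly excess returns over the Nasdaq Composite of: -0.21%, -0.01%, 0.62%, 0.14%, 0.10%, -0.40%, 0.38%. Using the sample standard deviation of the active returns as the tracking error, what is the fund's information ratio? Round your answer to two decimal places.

0.26

μ = (-0.21 − 0.01 + 0.62 + 0.14 + 0.1 − 0.4 + 0.38) / 7 = 0.620 / 7 = 0.0886%
Σ(r − μ)² = (-0.21 − 0.0886)² + (-0.01 − 0.0886)² + (0.62 − 0.0886)² + … = 0.7077
σ = √[0.7077 / 6] = 0.3434%
IR = μ / tracking error = 0.0886 / 0.3434 = 0.2580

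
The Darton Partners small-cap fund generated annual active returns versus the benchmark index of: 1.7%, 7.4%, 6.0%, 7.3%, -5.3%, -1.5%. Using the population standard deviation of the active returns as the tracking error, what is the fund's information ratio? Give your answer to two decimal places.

Mean return μ = 15.60 / 6 = 2.6000%
Σ(r − μ)² = (1.7 − 2.6000)² + (7.4 − 2.6000)² + … = 136.7200
σ = √[136.7200 / 6] = 4.7735%
IR = μ / tracking error = 2.6000 / 4.7735 = 0.5447

0.54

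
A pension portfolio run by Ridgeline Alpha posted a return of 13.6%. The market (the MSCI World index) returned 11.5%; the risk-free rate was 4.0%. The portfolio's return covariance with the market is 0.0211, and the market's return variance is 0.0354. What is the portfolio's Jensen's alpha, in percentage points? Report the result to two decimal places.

β = Cov / Var = 0.0211 / 0.0354 = 0.5960
E[R] = Rf + β(Rm − Rf) = 4.0% + 0.5960 × (11.5% − 4.0%) = 8.4700%
α = Rp − E[R] = 13.6% − 8.4700% = 5.1300

5.13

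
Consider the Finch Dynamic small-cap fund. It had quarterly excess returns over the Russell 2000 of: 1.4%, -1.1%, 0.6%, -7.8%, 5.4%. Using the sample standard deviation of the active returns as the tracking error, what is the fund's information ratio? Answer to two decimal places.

-0.06

Mean return r̄ = -1.50 / 5 = -0.3000%
Sample std dev = √[93.0800 / 4] = 4.8239%
IR = r̄ / tracking error = -0.3000 / 4.8239 = -0.0622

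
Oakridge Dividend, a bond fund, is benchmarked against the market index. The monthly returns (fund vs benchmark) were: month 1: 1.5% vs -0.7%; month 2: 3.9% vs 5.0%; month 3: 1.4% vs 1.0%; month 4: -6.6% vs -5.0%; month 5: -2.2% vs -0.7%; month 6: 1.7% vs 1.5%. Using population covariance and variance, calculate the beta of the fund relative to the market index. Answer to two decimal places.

1.05

r̄p = -0.0500%,  r̄m = 0.1833%
Cov = Σ(rp − r̄p)(rm − r̄m) / 6 = 9.4992
Var(rm) = Σ(rm − r̄m)² / 6 = 9.0047
β = Cov / Var = 9.4992 / 9.0047 = 1.0549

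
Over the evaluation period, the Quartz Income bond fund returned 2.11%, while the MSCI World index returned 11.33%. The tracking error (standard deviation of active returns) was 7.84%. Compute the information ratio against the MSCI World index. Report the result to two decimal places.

-1.18

IR = (Rp − Rb) / TE = (2.11% − 11.33%) / 7.84% = -9.22% / 7.84% = -1.1760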